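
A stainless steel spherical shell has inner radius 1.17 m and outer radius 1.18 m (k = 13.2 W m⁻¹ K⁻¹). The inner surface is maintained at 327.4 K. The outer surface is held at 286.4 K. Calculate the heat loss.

Q = 939 kW

Q = 4πk·ΔT/(1/r₁ − 1/r₂) = 4π × 13.2 × 41 / (1/1.17 − 1/1.18) = 9.39×10^5 W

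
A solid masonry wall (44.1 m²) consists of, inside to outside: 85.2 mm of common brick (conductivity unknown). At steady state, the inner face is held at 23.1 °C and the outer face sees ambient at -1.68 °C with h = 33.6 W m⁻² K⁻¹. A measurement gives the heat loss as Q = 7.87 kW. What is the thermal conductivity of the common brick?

ΣR = ΔT/Q = |23.1 − -1.68|/7870 = 0.003149 K/W
Known resistances:
  R_conv,out = 1/(hA) = 1/(33.6·44.1) = 6.749×10^-4 K/W
R_common brick = ΣR − ΣR_known = 0.003149 − 6.749×10^-4 = 0.002474 K/W
L/(kA) = 0.002474 ⇒ k = 0.0852/(0.002474·44.1) = 0.781 W/m·K

k = 0.781 W/m·K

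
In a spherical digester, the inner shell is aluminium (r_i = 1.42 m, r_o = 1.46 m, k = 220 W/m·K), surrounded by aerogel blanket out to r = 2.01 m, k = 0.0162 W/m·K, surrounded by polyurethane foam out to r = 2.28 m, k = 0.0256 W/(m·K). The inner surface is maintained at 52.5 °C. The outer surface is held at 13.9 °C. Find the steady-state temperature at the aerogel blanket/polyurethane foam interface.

Treat each layer as a resistance in series:
  R_aluminium = (1/1.42 − 1/1.46)/(4πk) = 0.01929/(4π·220) = 6.979×10^-6 K/W
  R_aerogel blanket = (1/1.46 − 1/2.01)/(4πk) = 0.1874/(4π·0.0162) = 0.9206 K/W
  R_polyurethane foam = (1/2.01 − 1/2.28)/(4πk) = 0.05892/(4π·0.0256) = 0.1831 K/W
ΣR = 6.979×10^-6 + 0.9206 + 0.1831 = 1.104 K/W
Q = ΔT/ΣR = (52.5 °C − 13.9 °C)/1.104 = 34.96 W
From the inner boundary to the aerogel blanket/polyurethane foam interface, ΣR_partial = 0.9206 K/W.
T_interface = T_in − Q·ΣR_partial = 52.5 °C − (34.96)(0.9206) = 20.3 °C

T = 20.3 °C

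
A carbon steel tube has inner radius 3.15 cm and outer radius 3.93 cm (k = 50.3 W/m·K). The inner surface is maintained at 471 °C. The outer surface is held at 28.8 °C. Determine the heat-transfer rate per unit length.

Q' = 2πk·ΔT/ln(r₂/r₁) = 2π × 50.3 × 442.2 / ln(0.0393/0.0315) = 6.32×10^5 W/m

Q' = 632 kW/m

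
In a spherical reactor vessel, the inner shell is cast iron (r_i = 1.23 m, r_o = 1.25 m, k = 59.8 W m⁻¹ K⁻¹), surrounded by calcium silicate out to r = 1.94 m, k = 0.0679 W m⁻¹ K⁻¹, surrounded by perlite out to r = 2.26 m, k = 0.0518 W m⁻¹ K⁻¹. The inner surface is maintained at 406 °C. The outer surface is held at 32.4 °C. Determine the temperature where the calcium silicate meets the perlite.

T = 126 °C

Series thermal resistances, inner to outer:
  R_cast iron = (1/1.23 − 1/1.25)/(4πk) = 0.01301/(4π·59.8) = 1.731×10^-5 K/W
  R_calcium silicate = (1/1.25 − 1/1.94)/(4πk) = 0.2845/(4π·0.0679) = 0.3335 K/W
  R_perlite = (1/1.94 − 1/2.26)/(4πk) = 0.07299/(4π·0.0518) = 0.1121 K/W
ΣR = 1.731×10^-5 + 0.3335 + 0.1121 = 0.4456 K/W
Q = ΔT/ΣR = (406 °C − 32.4 °C)/0.4456 = 838.4 W
From the inner boundary to the calcium silicate/perlite interface, ΣR_partial = 0.3335 K/W.
T_interface = T_in − Q·ΣR_partial = 406 °C − (838.4)(0.3335) = 126 °C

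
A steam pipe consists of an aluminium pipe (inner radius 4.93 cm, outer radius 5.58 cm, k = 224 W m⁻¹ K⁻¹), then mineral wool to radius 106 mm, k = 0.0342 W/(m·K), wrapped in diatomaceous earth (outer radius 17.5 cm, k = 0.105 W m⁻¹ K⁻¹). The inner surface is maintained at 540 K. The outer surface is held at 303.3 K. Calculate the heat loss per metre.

Q' = 63.2 W/m

Resistance network (inner→outer):
  R'_aluminium = ln(0.0558/0.0493)/(2πk) = 0.1238/(2π·224) = 8.800×10^-5 m·K/W
  R'_mineral wool = ln(0.106/0.0558)/(2πk) = 0.6417/(2π·0.0342) = 2.986 m·K/W
  R'_diatomaceous earth = ln(0.175/0.106)/(2πk) = 0.5013/(2π·0.105) = 0.7599 m·K/W
ΣR = 8.800×10^-5 + 2.986 + 0.7599 = 3.746 m·K/W
Q' = ΔT/ΣR = (540 K − 303.3 K)/3.746 = 63.2 W/m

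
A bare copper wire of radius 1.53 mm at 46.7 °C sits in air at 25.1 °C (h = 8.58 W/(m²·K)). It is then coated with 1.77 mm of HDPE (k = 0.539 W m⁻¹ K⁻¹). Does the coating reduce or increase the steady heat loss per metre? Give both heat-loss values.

Critical radius for a cylinder: r_cr = k/h = 0.0628 m = 6.28 cm.
Outer radius after coating: r₂ = 0.00153 + 0.00177 = 0.00330 m.
Since r₁ < r_cr and r₂ ≤ r_cr, the coating moves toward the maximum at r_cr — heat loss rises.
Bare: R = 1/(2πr₁h) = 12.12 m·K/W; Q = 21.6/12.12 = 1.78 W/m.
Coated: R = R_cond + R_conv = 5.848 m·K/W; Q = 21.6/5.848 = 3.69 W/m.

increases: 1.78 → 3.69 W/m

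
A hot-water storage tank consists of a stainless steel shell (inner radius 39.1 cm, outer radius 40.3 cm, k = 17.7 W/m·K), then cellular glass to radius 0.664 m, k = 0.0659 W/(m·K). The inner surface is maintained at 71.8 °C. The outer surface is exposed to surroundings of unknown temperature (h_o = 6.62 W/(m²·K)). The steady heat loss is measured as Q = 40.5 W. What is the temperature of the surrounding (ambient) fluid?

T_out = 23.0 °C

Series resistances:
  R_stainless steel = (1/0.391 − 1/0.403)/(4πk) = 0.07616/(4π·17.7) = 3.424×10^-4 K/W
  R_cellular glass = (1/0.403 − 1/0.664)/(4πk) = 0.9754/(4π·0.0659) = 1.178 K/W
  R_conv,out = 1/(4πr²h) = 1/(4π·0.664²·6.62) = 0.02726 K/W
ΣR = 1.205 K/W
ΔT = Q·ΣR = 40.5 × 1.205 = 48.80 K
Heat flows outward, so T_out = T_in − ΔT = 71.8 − 48.80 = 23.0 °C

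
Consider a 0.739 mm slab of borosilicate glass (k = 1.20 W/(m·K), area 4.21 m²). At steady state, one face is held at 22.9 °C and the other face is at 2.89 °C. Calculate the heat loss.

Q = 1.37×10^5 W

Q = kA·ΔT/L = 1.20 × 4.21 × |22.9 °C − 2.89 °C| / 7.39×10^-4 = 1.37×10^5 W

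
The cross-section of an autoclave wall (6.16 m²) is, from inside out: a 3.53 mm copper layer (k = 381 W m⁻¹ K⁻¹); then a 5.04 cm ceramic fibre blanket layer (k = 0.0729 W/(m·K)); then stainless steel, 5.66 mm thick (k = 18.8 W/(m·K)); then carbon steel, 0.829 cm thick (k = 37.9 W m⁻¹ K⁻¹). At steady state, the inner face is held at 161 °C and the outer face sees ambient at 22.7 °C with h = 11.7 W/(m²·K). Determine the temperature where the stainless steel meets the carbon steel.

Treat each layer as a resistance in series:
  R_copper = L/(kA) = 0.00353/(381·6.16) = 1.504×10^-6 K/W
  R_ceramic fibre blanket = L/(kA) = 0.0504/(0.0729·6.16) = 0.1122 K/W
  R_stainless steel = L/(kA) = 0.00566/(18.8·6.16) = 4.887×10^-5 K/W
  R_carbon steel = L/(kA) = 0.00829/(37.9·6.16) = 3.551×10^-5 K/W
  R_conv,out = 1/(hA) = 1/(11.7·6.16) = 0.01388 K/W
ΣR = 1.504×10^-6 + 0.1122 + 4.887×10^-5 + 3.551×10^-5 + 0.01388 = 0.1262 K/W
Q = ΔT/ΣR = (161 °C − 22.7 °C)/0.1262 = 1096 W
From the inner boundary to the stainless steel/carbon steel interface, ΣR_partial = 0.1123 K/W.
T_interface = T_in − Q·ΣR_partial = 161 °C − (1096)(0.1123) = 37.9 °C

T = 37.9 °C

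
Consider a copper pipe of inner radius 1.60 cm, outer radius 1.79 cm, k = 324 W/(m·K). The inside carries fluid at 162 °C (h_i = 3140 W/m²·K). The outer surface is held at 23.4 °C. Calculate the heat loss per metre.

Q' = 43.0 kW/m

Treat each layer as a resistance in series:
  R'_conv,in = 1/(2πr h) = 1/(2π·0.0160·3140) = 0.003168 m·K/W
  R'_copper = ln(0.0179/0.0160)/(2πk) = 0.1122/(2π·324) = 5.512×10^-5 m·K/W
ΣR = 0.003168 + 5.512×10^-5 = 0.003223 m·K/W
Q' = ΔT/ΣR = (162 °C − 23.4 °C)/0.003223 = 43000 W/m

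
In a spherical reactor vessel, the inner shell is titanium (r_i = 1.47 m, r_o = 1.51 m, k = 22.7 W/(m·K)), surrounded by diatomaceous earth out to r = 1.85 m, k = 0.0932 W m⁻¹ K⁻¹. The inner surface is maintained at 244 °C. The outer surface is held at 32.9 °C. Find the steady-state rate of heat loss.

Series thermal resistances, inner to outer:
  R_titanium = (1/1.47 − 1/1.51)/(4πk) = 0.01802/(4π·22.7) = 6.317×10^-5 K/W
  R_diatomaceous earth = (1/1.51 − 1/1.85)/(4πk) = 0.1217/(4π·0.0932) = 0.1039 K/W
ΣR = 6.317×10^-5 + 0.1039 = 0.1040 K/W
Q = ΔT/ΣR = (244 °C − 32.9 °C)/0.1040 = 2030 W

Q = 2.03 kW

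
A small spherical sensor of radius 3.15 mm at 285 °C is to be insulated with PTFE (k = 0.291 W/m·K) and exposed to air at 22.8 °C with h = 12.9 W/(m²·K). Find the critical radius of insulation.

For a sphere, r_cr = 2k_ins/h = 2·0.291/12.9 = 0.0451 m = 4.51 cm

r_cr = 4.51 cm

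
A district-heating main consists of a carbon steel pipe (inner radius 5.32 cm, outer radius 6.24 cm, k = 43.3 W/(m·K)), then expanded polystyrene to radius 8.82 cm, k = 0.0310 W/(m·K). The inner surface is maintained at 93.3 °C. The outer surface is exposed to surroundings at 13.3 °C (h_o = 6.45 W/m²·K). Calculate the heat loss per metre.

Series thermal resistances, inner to outer:
  R'_carbon steel = ln(0.0624/0.0532)/(2πk) = 0.1595/(2π·43.3) = 5.863×10^-4 m·K/W
  R'_expanded polystyrene = ln(0.0882/0.0624)/(2πk) = 0.3460/(2π·0.0310) = 1.777 m·K/W
  R'_conv,out = 1/(2πr h) = 1/(2π·0.0882·6.45) = 0.2798 m·K/W
ΣR = 5.863×10^-4 + 1.777 + 0.2798 = 2.057 m·K/W
Q' = ΔT/ΣR = (93.3 °C − 13.3 °C)/2.057 = 38.9 W/m

Q' = 38.9 W/m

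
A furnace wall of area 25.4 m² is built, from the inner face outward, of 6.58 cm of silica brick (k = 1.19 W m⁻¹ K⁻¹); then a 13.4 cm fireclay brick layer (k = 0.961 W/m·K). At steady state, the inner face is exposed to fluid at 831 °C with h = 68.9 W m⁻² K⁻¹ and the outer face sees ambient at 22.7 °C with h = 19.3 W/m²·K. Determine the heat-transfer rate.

Treat each layer as a resistance in series:
  R_conv,in = 1/(hA) = 1/(68.9·25.4) = 5.714×10^-4 K/W
  R_silica brick = L/(kA) = 0.0658/(1.19·25.4) = 0.002177 K/W
  R_fireclay brick = L/(kA) = 0.134/(0.961·25.4) = 0.005490 K/W
  R_conv,out = 1/(hA) = 1/(19.3·25.4) = 0.002040 K/W
ΣR = 5.714×10^-4 + 0.002177 + 0.005490 + 0.002040 = 0.01028 K/W
Q = ΔT/ΣR = (831 °C − 22.7 °C)/0.01028 = 78600 W

Q = 78600 W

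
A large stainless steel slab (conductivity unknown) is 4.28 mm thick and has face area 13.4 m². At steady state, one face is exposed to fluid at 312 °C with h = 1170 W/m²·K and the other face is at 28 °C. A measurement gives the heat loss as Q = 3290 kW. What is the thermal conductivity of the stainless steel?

k = 14.2 W/m·K

ΣR = ΔT/Q = |312 − 28|/3.29×10^6 = 8.632×10^-5 K/W
Known resistances:
  R_conv,in = 1/(hA) = 1/(1170·13.4) = 6.378×10^-5 K/W
R_stainless steel = ΣR − ΣR_known = 8.632×10^-5 − 6.378×10^-5 = 2.254×10^-5 K/W
L/(kA) = 2.254×10^-5 ⇒ k = 0.00428/(2.254×10^-5·13.4) = 14.2 W/m·K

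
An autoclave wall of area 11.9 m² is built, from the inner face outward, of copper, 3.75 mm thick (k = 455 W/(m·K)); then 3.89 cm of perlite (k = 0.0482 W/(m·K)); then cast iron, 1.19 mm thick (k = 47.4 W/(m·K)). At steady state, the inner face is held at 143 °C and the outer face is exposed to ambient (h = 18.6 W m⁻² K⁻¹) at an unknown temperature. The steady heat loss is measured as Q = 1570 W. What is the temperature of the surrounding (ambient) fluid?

T_out = 29.4 °C

Sum the resistances:
  R_copper = L/(kA) = 0.00375/(455·11.9) = 6.926×10^-7 K/W
  R_perlite = L/(kA) = 0.0389/(0.0482·11.9) = 0.06782 K/W
  R_cast iron = L/(kA) = 0.00119/(47.4·11.9) = 2.110×10^-6 K/W
  R_conv,out = 1/(hA) = 1/(18.6·11.9) = 0.004518 K/W
ΣR = 0.07234 K/W
ΔT = Q·ΣR = 1570 × 0.07234 = 113.6 K
Heat flows outward, so T_out = T_in − ΔT = 143 − 113.6 = 29.4 °C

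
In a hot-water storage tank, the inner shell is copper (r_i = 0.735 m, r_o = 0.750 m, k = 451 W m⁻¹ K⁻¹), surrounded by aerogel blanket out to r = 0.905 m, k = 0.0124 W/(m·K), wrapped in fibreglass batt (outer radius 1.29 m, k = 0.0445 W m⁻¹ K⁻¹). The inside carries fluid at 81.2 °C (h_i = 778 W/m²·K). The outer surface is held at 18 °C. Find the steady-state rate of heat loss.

Q = 30.7 W

Resistance network (inner→outer):
  R_conv,in = 1/(4πr²h) = 1/(4π·0.735²·778) = 1.893×10^-4 K/W
  R_copper = (1/0.735 − 1/0.750)/(4πk) = 0.02721/(4π·451) = 4.801×10^-6 K/W
  R_aerogel blanket = (1/0.750 − 1/0.905)/(4πk) = 0.2284/(4π·0.0124) = 1.466 K/W
  R_fibreglass batt = (1/0.905 − 1/1.29)/(4πk) = 0.3298/(4π·0.0445) = 0.5897 K/W
ΣR = 1.893×10^-4 + 4.801×10^-6 + 1.466 + 0.5897 = 2.056 K/W
Q = ΔT/ΣR = (81.2 °C − 18 °C)/2.056 = 30.7 W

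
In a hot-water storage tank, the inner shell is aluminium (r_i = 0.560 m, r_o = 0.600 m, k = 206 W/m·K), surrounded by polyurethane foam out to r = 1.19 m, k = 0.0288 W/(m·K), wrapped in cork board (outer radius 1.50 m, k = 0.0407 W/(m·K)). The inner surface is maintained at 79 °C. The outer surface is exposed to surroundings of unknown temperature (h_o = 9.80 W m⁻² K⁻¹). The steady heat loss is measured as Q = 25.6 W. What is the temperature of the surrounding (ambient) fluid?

Sum the resistances:
  R_aluminium = (1/0.560 − 1/0.600)/(4πk) = 0.1190/(4π·206) = 4.599×10^-5 K/W
  R_polyurethane foam = (1/0.600 − 1/1.19)/(4πk) = 0.8263/(4π·0.0288) = 2.283 K/W
  R_cork board = (1/1.19 − 1/1.50)/(4πk) = 0.1737/(4π·0.0407) = 0.3396 K/W
  R_conv,out = 1/(4πr²h) = 1/(4π·1.50²·9.80) = 0.003609 K/W
ΣR = 2.626 K/W
ΔT = Q·ΣR = 25.6 × 2.626 = 67.23 K
Heat flows outward, so T_out = T_in − ΔT = 79 − 67.23 = 11.8 °C

T_out = 11.8 °C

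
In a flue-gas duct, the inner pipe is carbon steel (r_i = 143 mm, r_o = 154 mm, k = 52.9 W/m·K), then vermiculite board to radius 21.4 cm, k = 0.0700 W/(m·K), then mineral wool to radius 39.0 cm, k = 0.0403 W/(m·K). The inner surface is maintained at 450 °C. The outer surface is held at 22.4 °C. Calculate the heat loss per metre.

Q' = 137 W/m

Series thermal resistances, inner to outer:
  R'_carbon steel = ln(0.154/0.143)/(2πk) = 0.07411/(2π·52.9) = 2.230×10^-4 m·K/W
  R'_vermiculite board = ln(0.214/0.154)/(2πk) = 0.3290/(2π·0.0700) = 0.7481 m·K/W
  R'_mineral wool = ln(0.390/0.214)/(2πk) = 0.6002/(2π·0.0403) = 2.370 m·K/W
ΣR = 2.230×10^-4 + 0.7481 + 2.370 = 3.118 m·K/W
Q' = ΔT/ΣR = (450 °C − 22.4 °C)/3.118 = 137 W/m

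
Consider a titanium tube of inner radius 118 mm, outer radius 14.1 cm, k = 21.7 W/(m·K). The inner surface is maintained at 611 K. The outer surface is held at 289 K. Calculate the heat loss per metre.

Q' = 2πk·ΔT/ln(r₂/r₁) = 2π × 21.7 × 322 / ln(0.141/0.118) = 2.47×10^5 W/m

Q' = 2.47×10^5 W/m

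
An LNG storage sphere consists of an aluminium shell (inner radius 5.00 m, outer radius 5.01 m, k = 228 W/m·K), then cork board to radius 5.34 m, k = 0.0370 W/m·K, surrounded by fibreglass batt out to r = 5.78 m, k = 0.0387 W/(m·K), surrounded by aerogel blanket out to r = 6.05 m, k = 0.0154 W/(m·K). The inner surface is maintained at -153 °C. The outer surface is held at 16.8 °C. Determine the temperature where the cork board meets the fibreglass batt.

Series thermal resistances, inner to outer:
  R_aluminium = (1/5.00 − 1/5.01)/(4πk) = 3.992×10^-4/(4π·228) = 1.393×10^-7 K/W
  R_cork board = (1/5.01 − 1/5.34)/(4πk) = 0.01233/(4π·0.0370) = 0.02653 K/W
  R_fibreglass batt = (1/5.34 − 1/5.78)/(4πk) = 0.01426/(4π·0.0387) = 0.02931 K/W
  R_aerogel blanket = (1/5.78 − 1/6.05)/(4πk) = 0.007721/(4π·0.0154) = 0.03990 K/W
ΣR = 1.393×10^-7 + 0.02653 + 0.02931 + 0.03990 = 0.09574 K/W
Q = ΔT/ΣR = (-153 °C − 16.8 °C)/0.09574 = -1774 W
From the inner boundary to the cork board/fibreglass batt interface, ΣR_partial = 0.02653 K/W.
T_interface = T_in − Q·ΣR_partial = -153 °C − (-1774)(0.02653) = -106 °C

T = -106 °C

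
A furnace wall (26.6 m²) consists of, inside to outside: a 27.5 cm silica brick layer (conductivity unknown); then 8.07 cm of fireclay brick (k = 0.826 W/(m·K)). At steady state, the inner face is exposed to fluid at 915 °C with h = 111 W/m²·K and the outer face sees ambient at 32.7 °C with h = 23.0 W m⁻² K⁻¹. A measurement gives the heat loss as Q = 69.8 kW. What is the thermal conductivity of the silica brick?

k = 1.48 W/m·K

ΣR = ΔT/Q = |915 − 32.7|/69800 = 0.01264 K/W
Known resistances:
  R_conv,in = 1/(hA) = 1/(111·26.6) = 3.387×10^-4 K/W
  R_fireclay brick = L/(kA) = 0.0807/(0.826·26.6) = 0.003673 K/W
  R_conv,out = 1/(hA) = 1/(23.0·26.6) = 0.001635 K/W
R_silica brick = ΣR − ΣR_known = 0.01264 − 0.005647 = 0.006993 K/W
L/(kA) = 0.006993 ⇒ k = 0.275/(0.006993·26.6) = 1.48 W/m·K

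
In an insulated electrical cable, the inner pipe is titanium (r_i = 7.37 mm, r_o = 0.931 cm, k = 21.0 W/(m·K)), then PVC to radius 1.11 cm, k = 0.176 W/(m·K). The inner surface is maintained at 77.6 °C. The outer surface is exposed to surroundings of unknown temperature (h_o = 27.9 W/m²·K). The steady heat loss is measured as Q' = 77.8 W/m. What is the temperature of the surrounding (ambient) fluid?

Series resistances:
  R'_titanium = ln(0.00931/0.00737)/(2πk) = 0.2337/(2π·21.0) = 0.001771 m·K/W
  R'_PVC = ln(0.0111/0.00931)/(2πk) = 0.1759/(2π·0.176) = 0.1590 m·K/W
  R'_conv,out = 1/(2πr h) = 1/(2π·0.0111·27.9) = 0.5139 m·K/W
ΣR = 0.6747 m·K/W
ΔT = Q'·ΣR = 77.8 × 0.6747 = 52.49 K
Heat flows outward, so T_out = T_in − ΔT = 77.6 − 52.49 = 25.1 °C

T_out = 25.1 °C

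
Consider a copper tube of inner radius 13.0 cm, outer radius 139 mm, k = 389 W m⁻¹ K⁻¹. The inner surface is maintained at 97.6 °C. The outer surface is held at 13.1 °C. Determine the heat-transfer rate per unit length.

Q' = 3090 kW/m

Q' = 2πk·ΔT/ln(r₂/r₁) = 2π × 389 × 84.5 / ln(0.139/0.130) = 3.09×10^6 W/m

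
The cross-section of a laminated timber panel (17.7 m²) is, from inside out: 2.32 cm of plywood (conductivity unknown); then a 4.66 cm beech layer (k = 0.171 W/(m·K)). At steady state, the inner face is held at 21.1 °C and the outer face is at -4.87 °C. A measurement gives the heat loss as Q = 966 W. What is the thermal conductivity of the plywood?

k = 0.114 W/m·K

ΣR = ΔT/Q = |21.1 − -4.87|/966 = 0.02688 K/W
Known resistances:
  R_beech = L/(kA) = 0.0466/(0.171·17.7) = 0.01540 K/W
R_plywood = ΣR − ΣR_known = 0.02688 − 0.01540 = 0.01148 K/W
L/(kA) = 0.01148 ⇒ k = 0.0232/(0.01148·17.7) = 0.114 W/m·K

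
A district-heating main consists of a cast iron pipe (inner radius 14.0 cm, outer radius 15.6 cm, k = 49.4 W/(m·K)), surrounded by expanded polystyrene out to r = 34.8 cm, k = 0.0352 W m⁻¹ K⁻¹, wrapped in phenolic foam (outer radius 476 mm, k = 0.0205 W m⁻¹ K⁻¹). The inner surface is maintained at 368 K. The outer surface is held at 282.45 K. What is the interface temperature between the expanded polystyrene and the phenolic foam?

T = 316.8 K

Series thermal resistances, inner to outer:
  R'_cast iron = ln(0.156/0.140)/(2πk) = 0.1082/(2π·49.4) = 3.486×10^-4 m·K/W
  R'_expanded polystyrene = ln(0.348/0.156)/(2πk) = 0.8023/(2π·0.0352) = 3.628 m·K/W
  R'_phenolic foam = ln(0.476/0.348)/(2πk) = 0.3132/(2π·0.0205) = 2.432 m·K/W
ΣR = 3.486×10^-4 + 3.628 + 2.432 = 6.060 m·K/W
Q' = ΔT/ΣR = (368 K − 282.45 K)/6.060 = 14.12 W/m
From the inner boundary to the expanded polystyrene/phenolic foam interface, ΣR_partial = 3.628 m·K/W.
T_interface = T_in − Q'·ΣR_partial = 368 K − (14.12)(3.628) = 316.8 K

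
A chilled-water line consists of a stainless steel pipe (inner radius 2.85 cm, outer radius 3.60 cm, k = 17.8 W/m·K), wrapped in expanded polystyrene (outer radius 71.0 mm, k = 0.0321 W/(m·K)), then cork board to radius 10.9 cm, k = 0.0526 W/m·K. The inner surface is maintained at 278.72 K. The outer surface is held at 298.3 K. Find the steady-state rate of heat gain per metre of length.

Q' = 4.20 W/m

Series thermal resistances, inner to outer:
  R'_stainless steel = ln(0.0360/0.0285)/(2πk) = 0.2336/(2π·17.8) = 0.002089 m·K/W
  R'_expanded polystyrene = ln(0.0710/0.0360)/(2πk) = 0.6792/(2π·0.0321) = 3.367 m·K/W
  R'_cork board = ln(0.109/0.0710)/(2πk) = 0.4287/(2π·0.0526) = 1.297 m·K/W
ΣR = 0.002089 + 3.367 + 1.297 = 4.666 m·K/W
Q' = ΔT/ΣR = (278.72 K − 298.3 K)/4.666 = -4.20 W/m
(Negative Q' ⇒ heat flows inward; heat gain = 4.20 W/m.)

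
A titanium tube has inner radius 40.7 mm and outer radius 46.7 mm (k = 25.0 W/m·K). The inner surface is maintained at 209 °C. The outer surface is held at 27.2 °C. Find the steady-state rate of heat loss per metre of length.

Q' = 2πk·ΔT/ln(r₂/r₁) = 2π × 25.0 × 181.8 / ln(0.0467/0.0407) = 2.08×10^5 W/m

Q' = 208 kW/m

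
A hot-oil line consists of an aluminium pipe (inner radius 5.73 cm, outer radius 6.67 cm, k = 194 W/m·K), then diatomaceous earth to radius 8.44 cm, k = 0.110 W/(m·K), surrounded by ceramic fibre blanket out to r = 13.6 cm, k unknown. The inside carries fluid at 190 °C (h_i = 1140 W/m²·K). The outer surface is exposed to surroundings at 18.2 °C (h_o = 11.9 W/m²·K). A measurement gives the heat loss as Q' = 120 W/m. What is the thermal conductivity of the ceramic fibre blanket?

k = 0.0767 W/m·K

ΣR = ΔT/Q' = |190 − 18.2|/120 = 1.432 m·K/W
Known resistances:
  R'_conv,in = 1/(2πr h) = 1/(2π·0.0573·1140) = 0.002436 m·K/W
  R'_aluminium = ln(0.0667/0.0573)/(2πk) = 0.1519/(2π·194) = 1.246×10^-4 m·K/W
  R'_diatomaceous earth = ln(0.0844/0.0667)/(2πk) = 0.2354/(2π·0.110) = 0.3405 m·K/W
  R'_conv,out = 1/(2πr h) = 1/(2π·0.136·11.9) = 0.09834 m·K/W
R_ceramic fibre blanket = ΣR − ΣR_known = 1.432 − 0.4414 = 0.9906 m·K/W
ln(r₂/r₁)/(2πk) = 0.9906 ⇒ k = 0.4771/(2π·0.9906) = 0.0767 W/m·K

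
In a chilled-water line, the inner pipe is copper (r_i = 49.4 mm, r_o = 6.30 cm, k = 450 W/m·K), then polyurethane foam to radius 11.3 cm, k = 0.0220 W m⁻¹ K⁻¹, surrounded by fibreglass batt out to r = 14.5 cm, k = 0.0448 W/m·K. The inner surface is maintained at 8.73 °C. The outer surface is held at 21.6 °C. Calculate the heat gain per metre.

Series thermal resistances, inner to outer:
  R'_copper = ln(0.0630/0.0494)/(2πk) = 0.2432/(2π·450) = 8.601×10^-5 m·K/W
  R'_polyurethane foam = ln(0.113/0.0630)/(2πk) = 0.5843/(2π·0.0220) = 4.227 m·K/W
  R'_fibreglass batt = ln(0.145/0.113)/(2πk) = 0.2493/(2π·0.0448) = 0.8858 m·K/W
ΣR = 8.601×10^-5 + 4.227 + 0.8858 = 5.113 m·K/W
Q' = ΔT/ΣR = (8.73 °C − 21.6 °C)/5.113 = -2.52 W/m
(Negative Q' ⇒ heat flows inward; heat gain = 2.52 W/m.)

Q' = 2.52 W/m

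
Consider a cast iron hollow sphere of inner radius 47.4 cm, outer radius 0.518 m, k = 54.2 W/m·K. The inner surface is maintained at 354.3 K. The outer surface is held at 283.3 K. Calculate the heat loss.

Q = 4πk·ΔT/(1/r₁ − 1/r₂) = 4π × 54.2 × 71 / (1/0.474 − 1/0.518) = 2.70×10^5 W

Q = 270 kW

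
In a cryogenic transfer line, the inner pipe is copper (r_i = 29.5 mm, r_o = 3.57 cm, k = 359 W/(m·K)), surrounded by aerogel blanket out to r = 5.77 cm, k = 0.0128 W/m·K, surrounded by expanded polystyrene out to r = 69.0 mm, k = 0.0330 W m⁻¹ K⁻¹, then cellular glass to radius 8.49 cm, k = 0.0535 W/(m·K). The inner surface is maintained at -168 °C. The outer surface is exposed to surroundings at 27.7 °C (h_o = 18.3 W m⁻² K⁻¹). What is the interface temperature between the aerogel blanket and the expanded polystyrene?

T = -13.3 °C

Treat each layer as a resistance in series:
  R'_copper = ln(0.0357/0.0295)/(2πk) = 0.1908/(2π·359) = 8.457×10^-5 m·K/W
  R'_aerogel blanket = ln(0.0577/0.0357)/(2πk) = 0.4801/(2π·0.0128) = 5.970 m·K/W
  R'_expanded polystyrene = ln(0.0690/0.0577)/(2πk) = 0.1788/(2π·0.0330) = 0.8626 m·K/W
  R'_cellular glass = ln(0.0849/0.0690)/(2πk) = 0.2074/(2π·0.0535) = 0.6169 m·K/W
  R'_conv,out = 1/(2πr h) = 1/(2π·0.0849·18.3) = 0.1024 m·K/W
ΣR = 8.457×10^-5 + 5.970 + 0.8626 + 0.6169 + 0.1024 = 7.552 m·K/W
Q' = ΔT/ΣR = (-168 °C − 27.7 °C)/7.552 = -25.91 W/m
From the inner boundary to the aerogel blanket/expanded polystyrene interface, ΣR_partial = 5.970 m·K/W.
T_interface = T_in − Q'·ΣR_partial = -168 °C − (-25.91)(5.970) = -13.3 °C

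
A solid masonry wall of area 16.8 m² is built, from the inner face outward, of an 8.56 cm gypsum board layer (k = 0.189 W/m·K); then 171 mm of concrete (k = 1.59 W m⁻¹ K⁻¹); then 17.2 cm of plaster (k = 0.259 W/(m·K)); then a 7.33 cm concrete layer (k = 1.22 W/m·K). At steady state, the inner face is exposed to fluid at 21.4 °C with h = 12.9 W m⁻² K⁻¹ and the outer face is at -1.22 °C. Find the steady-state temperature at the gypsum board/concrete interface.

T = 12.6 °C

Resistance network (inner→outer):
  R_conv,in = 1/(hA) = 1/(12.9·16.8) = 0.004614 K/W
  R_gypsum board = L/(kA) = 0.0856/(0.189·16.8) = 0.02696 K/W
  R_concrete = L/(kA) = 0.171/(1.59·16.8) = 0.006402 K/W
  R_plaster = L/(kA) = 0.172/(0.259·16.8) = 0.03953 K/W
  R_concrete = L/(kA) = 0.0733/(1.22·16.8) = 0.003576 K/W
ΣR = 0.004614 + 0.02696 + 0.006402 + 0.03953 + 0.003576 = 0.08108 K/W
Q = ΔT/ΣR = (21.4 °C − -1.22 °C)/0.08108 = 279.0 W
From the inner boundary to the gypsum board/concrete interface, ΣR_partial = 0.03157 K/W.
T_interface = T_in − Q·ΣR_partial = 21.4 °C − (279.0)(0.03157) = 12.6 °C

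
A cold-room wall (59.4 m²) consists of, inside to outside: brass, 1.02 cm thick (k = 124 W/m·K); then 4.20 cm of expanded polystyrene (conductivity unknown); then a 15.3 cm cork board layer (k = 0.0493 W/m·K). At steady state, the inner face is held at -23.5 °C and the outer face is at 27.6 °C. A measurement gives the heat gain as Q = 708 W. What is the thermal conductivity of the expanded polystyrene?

k = 0.0355 W/m·K

ΣR = ΔT/Q = |-23.5 − 27.6|/708 = 0.07218 K/W
Known resistances:
  R_brass = L/(kA) = 0.0102/(124·59.4) = 1.385×10^-6 K/W
  R_cork board = L/(kA) = 0.153/(0.0493·59.4) = 0.05225 K/W
R_expanded polystyrene = ΣR − ΣR_known = 0.07218 − 0.05225 = 0.01993 K/W
L/(kA) = 0.01993 ⇒ k = 0.0420/(0.01993·59.4) = 0.0355 W/m·K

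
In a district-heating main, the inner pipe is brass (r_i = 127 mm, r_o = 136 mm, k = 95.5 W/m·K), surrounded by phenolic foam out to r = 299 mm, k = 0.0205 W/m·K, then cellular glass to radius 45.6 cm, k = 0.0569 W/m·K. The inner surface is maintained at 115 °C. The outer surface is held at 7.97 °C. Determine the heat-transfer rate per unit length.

Resistance network (inner→outer):
  R'_brass = ln(0.136/0.127)/(2πk) = 0.06847/(2π·95.5) = 1.141×10^-4 m·K/W
  R'_phenolic foam = ln(0.299/0.136)/(2πk) = 0.7878/(2π·0.0205) = 6.116 m·K/W
  R'_cellular glass = ln(0.456/0.299)/(2πk) = 0.4220/(2π·0.0569) = 1.181 m·K/W
ΣR = 1.141×10^-4 + 6.116 + 1.181 = 7.297 m·K/W
Q' = ΔT/ΣR = (115 °C − 7.97 °C)/7.297 = 14.7 W/m

Q' = 14.7 W/m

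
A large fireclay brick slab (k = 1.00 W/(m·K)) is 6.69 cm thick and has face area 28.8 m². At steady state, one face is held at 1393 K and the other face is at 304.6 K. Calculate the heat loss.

Q = kA·ΔT/L = 1.00 × 28.8 × |1393 K − 304.6 K| / 0.0669 = 4.69×10^5 W

Q = 4.69×10^5 W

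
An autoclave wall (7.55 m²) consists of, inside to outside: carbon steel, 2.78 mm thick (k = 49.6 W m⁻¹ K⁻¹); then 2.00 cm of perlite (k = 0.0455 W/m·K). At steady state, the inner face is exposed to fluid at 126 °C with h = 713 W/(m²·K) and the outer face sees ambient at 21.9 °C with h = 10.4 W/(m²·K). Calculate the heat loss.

Q = 1460 W

Resistance network (inner→outer):
  R_conv,in = 1/(hA) = 1/(713·7.55) = 1.858×10^-4 K/W
  R_carbon steel = L/(kA) = 0.00278/(49.6·7.55) = 7.424×10^-6 K/W
  R_perlite = L/(kA) = 0.0200/(0.0455·7.55) = 0.05822 K/W
  R_conv,out = 1/(hA) = 1/(10.4·7.55) = 0.01274 K/W
ΣR = 1.858×10^-4 + 7.424×10^-6 + 0.05822 + 0.01274 = 0.07115 K/W
Q = ΔT/ΣR = (126 °C − 21.9 °C)/0.07115 = 1460 W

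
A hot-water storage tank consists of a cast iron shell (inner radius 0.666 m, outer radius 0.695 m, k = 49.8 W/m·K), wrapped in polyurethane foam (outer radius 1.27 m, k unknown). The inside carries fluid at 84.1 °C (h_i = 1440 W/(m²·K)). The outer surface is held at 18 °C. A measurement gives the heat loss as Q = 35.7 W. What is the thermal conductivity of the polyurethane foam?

ΣR = ΔT/Q = |84.1 − 18|/35.7 = 1.852 K/W
Known resistances:
  R_conv,in = 1/(4πr²h) = 1/(4π·0.666²·1440) = 1.246×10^-4 K/W
  R_cast iron = (1/0.666 − 1/0.695)/(4πk) = 0.06265/(4π·49.8) = 1.001×10^-4 K/W
R_polyurethane foam = ΣR − ΣR_known = 1.852 − 2.247×10^-4 = 1.852 K/W
(1/r₁−1/r₂)/(4πk) = 1.852 ⇒ k = 0.6514/(4π·1.852) = 0.0280 W/m·K

k = 0.0280 W/m·K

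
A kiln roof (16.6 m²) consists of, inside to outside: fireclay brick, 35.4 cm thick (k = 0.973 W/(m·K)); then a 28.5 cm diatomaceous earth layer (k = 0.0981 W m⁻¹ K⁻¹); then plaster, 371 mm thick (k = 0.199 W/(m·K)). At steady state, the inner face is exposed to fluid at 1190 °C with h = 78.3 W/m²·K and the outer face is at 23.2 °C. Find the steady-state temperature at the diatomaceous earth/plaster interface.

T = 446 °C

Resistance network (inner→outer):
  R_conv,in = 1/(hA) = 1/(78.3·16.6) = 7.694×10^-4 K/W
  R_fireclay brick = L/(kA) = 0.354/(0.973·16.6) = 0.02192 K/W
  R_diatomaceous earth = L/(kA) = 0.285/(0.0981·16.6) = 0.1750 K/W
  R_plaster = L/(kA) = 0.371/(0.199·16.6) = 0.1123 K/W
ΣR = 7.694×10^-4 + 0.02192 + 0.1750 + 0.1123 = 0.3100 K/W
Q = ΔT/ΣR = (1190 °C − 23.2 °C)/0.3100 = 3764 W
From the inner boundary to the diatomaceous earth/plaster interface, ΣR_partial = 0.1977 K/W.
T_interface = T_in − Q·ΣR_partial = 1190 °C − (3764)(0.1977) = 446 °C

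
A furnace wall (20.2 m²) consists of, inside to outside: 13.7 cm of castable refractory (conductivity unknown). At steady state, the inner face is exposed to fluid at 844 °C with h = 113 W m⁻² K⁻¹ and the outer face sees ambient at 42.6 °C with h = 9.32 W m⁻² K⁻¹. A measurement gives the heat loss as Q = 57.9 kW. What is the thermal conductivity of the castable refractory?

ΣR = ΔT/Q = |844 − 42.6|/57900 = 0.01384 K/W
Known resistances:
  R_conv,in = 1/(hA) = 1/(113·20.2) = 4.381×10^-4 K/W
  R_conv,out = 1/(hA) = 1/(9.32·20.2) = 0.005312 K/W
R_castable refractory = ΣR − ΣR_known = 0.01384 − 0.005750 = 0.008090 K/W
L/(kA) = 0.008090 ⇒ k = 0.137/(0.008090·20.2) = 0.838 W/m·K

k = 0.838 W/m·K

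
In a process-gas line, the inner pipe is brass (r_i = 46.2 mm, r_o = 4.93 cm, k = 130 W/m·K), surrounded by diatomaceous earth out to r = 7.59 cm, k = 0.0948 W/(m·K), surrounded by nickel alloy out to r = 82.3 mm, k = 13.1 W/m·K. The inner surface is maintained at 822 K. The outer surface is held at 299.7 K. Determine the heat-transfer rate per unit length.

Resistance network (inner→outer):
  R'_brass = ln(0.0493/0.0462)/(2πk) = 0.06494/(2π·130) = 7.951×10^-5 m·K/W
  R'_diatomaceous earth = ln(0.0759/0.0493)/(2πk) = 0.4315/(2π·0.0948) = 0.7244 m·K/W
  R'_nickel alloy = ln(0.0823/0.0759)/(2πk) = 0.08095/(2π·13.1) = 9.835×10^-4 m·K/W
ΣR = 7.951×10^-5 + 0.7244 + 9.835×10^-4 = 0.7255 m·K/W
Q' = ΔT/ΣR = (822 K − 299.7 K)/0.7255 = 720 W/m

Q' = 720 W/m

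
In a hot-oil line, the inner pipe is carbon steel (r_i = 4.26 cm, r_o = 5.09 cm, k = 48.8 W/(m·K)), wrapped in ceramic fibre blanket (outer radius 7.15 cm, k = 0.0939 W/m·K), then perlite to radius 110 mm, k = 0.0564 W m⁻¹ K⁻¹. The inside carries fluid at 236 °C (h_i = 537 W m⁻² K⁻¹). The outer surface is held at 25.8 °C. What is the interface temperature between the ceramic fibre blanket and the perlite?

T = 168 °C

Series thermal resistances, inner to outer:
  R'_conv,in = 1/(2πr h) = 1/(2π·0.0426·537) = 0.006957 m·K/W
  R'_carbon steel = ln(0.0509/0.0426)/(2πk) = 0.1780/(2π·48.8) = 5.806×10^-4 m·K/W
  R'_ceramic fibre blanket = ln(0.0715/0.0509)/(2πk) = 0.3398/(2π·0.0939) = 0.5760 m·K/W
  R'_perlite = ln(0.110/0.0715)/(2πk) = 0.4308/(2π·0.0564) = 1.216 m·K/W
ΣR = 0.006957 + 5.806×10^-4 + 0.5760 + 1.216 = 1.800 m·K/W
Q' = ΔT/ΣR = (236 °C − 25.8 °C)/1.800 = 116.8 W/m
From the inner boundary to the ceramic fibre blanket/perlite interface, ΣR_partial = 0.5835 m·K/W.
T_interface = T_in − Q'·ΣR_partial = 236 °C − (116.8)(0.5835) = 168 °C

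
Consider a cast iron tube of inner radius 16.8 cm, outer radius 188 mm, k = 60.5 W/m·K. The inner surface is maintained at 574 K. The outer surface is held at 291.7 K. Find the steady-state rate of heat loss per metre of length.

Q' = 2πk·ΔT/ln(r₂/r₁) = 2π × 60.5 × 282.3 / ln(0.188/0.168) = 9.54×10^5 W/m

Q' = 9.54×10^5 W/m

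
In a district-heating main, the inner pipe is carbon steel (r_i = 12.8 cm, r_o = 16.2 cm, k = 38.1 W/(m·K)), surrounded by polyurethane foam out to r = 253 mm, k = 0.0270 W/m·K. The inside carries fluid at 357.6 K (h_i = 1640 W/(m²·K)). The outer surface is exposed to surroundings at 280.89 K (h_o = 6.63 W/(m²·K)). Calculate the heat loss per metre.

Q' = 28.2 W/m

Series thermal resistances, inner to outer:
  R'_conv,in = 1/(2πr h) = 1/(2π·0.128·1640) = 7.582×10^-4 m·K/W
  R'_carbon steel = ln(0.162/0.128)/(2πk) = 0.2356/(2π·38.1) = 9.840×10^-4 m·K/W
  R'_polyurethane foam = ln(0.253/0.162)/(2πk) = 0.4458/(2π·0.0270) = 2.628 m·K/W
  R'_conv,out = 1/(2πr h) = 1/(2π·0.253·6.63) = 0.09488 m·K/W
ΣR = 7.582×10^-4 + 9.840×10^-4 + 2.628 + 0.09488 = 2.725 m·K/W
Q' = ΔT/ΣR = (357.6 K − 280.89 K)/2.725 = 28.2 W/m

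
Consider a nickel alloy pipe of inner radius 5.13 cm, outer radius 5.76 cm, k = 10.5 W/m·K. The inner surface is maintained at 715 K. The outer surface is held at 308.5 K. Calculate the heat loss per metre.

Q' = 232 kW/m

Q' = 2πk·ΔT/ln(r₂/r₁) = 2π × 10.5 × 406.5 / ln(0.0576/0.0513) = 2.32×10^5 W/m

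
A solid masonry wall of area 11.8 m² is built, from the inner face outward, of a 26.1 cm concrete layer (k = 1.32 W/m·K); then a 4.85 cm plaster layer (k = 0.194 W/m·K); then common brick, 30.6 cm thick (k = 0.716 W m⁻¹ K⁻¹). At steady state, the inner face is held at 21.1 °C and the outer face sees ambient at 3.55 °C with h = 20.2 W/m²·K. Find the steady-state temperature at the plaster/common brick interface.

Series thermal resistances, inner to outer:
  R_concrete = L/(kA) = 0.261/(1.32·11.8) = 0.01676 K/W
  R_plaster = L/(kA) = 0.0485/(0.194·11.8) = 0.02119 K/W
  R_common brick = L/(kA) = 0.306/(0.716·11.8) = 0.03622 K/W
  R_conv,out = 1/(hA) = 1/(20.2·11.8) = 0.004195 K/W
ΣR = 0.01676 + 0.02119 + 0.03622 + 0.004195 = 0.07837 K/W
Q = ΔT/ΣR = (21.1 °C − 3.55 °C)/0.07837 = 223.9 W
From the inner boundary to the plaster/common brick interface, ΣR_partial = 0.03795 K/W.
T_interface = T_in − Q·ΣR_partial = 21.1 °C − (223.9)(0.03795) = 12.6 °C

T = 12.6 °C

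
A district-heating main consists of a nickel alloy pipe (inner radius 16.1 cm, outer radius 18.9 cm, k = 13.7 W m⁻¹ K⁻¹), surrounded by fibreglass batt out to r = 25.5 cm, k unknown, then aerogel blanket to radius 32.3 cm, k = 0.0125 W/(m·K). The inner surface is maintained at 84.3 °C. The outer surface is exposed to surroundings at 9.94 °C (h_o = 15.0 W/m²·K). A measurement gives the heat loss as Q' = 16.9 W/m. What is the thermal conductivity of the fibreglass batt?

k = 0.0352 W/m·K

ΣR = ΔT/Q' = |84.3 − 9.94|/16.9 = 4.400 m·K/W
Known resistances:
  R'_nickel alloy = ln(0.189/0.161)/(2πk) = 0.1603/(2π·13.7) = 0.001863 m·K/W
  R'_aerogel blanket = ln(0.323/0.255)/(2πk) = 0.2364/(2π·0.0125) = 3.010 m·K/W
  R'_conv,out = 1/(2πr h) = 1/(2π·0.323·15.0) = 0.03285 m·K/W
R_fibreglass batt = ΣR − ΣR_known = 4.400 − 3.045 = 1.355 m·K/W
ln(r₂/r₁)/(2πk) = 1.355 ⇒ k = 0.2995/(2π·1.355) = 0.0352 W/m·K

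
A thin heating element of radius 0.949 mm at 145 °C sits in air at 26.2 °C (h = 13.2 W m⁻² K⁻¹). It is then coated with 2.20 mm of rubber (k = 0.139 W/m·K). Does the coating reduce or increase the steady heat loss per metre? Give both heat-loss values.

increases: 9.35 → 22.8 W/m

Critical radius for a cylinder: r_cr = k/h = 0.0105 m = 1.05 cm.
Outer radius after coating: r₂ = 9.49×10^-4 + 0.00220 = 0.003149 m.
Since r₁ < r_cr and r₂ ≤ r_cr, the coating moves toward the maximum at r_cr — heat loss rises.
Bare: R = 1/(2πr₁h) = 12.71 m·K/W; Q = 118.8/12.71 = 9.35 W/m.
Coated: R = R_cond + R_conv = 5.202 m·K/W; Q = 118.8/5.202 = 22.8 W/m.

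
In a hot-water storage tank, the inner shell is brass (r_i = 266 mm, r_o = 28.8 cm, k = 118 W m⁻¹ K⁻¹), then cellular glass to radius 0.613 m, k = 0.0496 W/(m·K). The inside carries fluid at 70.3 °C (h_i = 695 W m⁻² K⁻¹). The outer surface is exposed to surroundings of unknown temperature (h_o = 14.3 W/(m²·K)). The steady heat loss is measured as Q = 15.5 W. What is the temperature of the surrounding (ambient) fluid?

Series resistances:
  R_conv,in = 1/(4πr²h) = 1/(4π·0.266²·695) = 0.001618 K/W
  R_brass = (1/0.266 − 1/0.288)/(4πk) = 0.2872/(4π·118) = 1.937×10^-4 K/W
  R_cellular glass = (1/0.288 − 1/0.613)/(4πk) = 1.841/(4π·0.0496) = 2.954 K/W
  R_conv,out = 1/(4πr²h) = 1/(4π·0.613²·14.3) = 0.01481 K/W
ΣR = 2.970 K/W
ΔT = Q·ΣR = 15.5 × 2.970 = 46.04 K
Heat flows outward, so T_out = T_in − ΔT = 70.3 − 46.04 = 24.3 °C

T_out = 24.3 °C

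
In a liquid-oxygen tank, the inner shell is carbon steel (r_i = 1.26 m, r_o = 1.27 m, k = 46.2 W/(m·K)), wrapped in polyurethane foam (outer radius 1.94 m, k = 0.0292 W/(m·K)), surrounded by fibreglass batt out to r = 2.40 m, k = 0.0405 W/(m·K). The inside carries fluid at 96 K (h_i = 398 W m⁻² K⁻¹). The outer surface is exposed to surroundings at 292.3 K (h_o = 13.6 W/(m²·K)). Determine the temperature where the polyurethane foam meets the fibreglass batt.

Resistance network (inner→outer):
  R_conv,in = 1/(4πr²h) = 1/(4π·1.26²·398) = 1.259×10^-4 K/W
  R_carbon steel = (1/1.26 − 1/1.27)/(4πk) = 0.006249/(4π·46.2) = 1.076×10^-5 K/W
  R_polyurethane foam = (1/1.27 − 1/1.94)/(4πk) = 0.2719/(4π·0.0292) = 0.7411 K/W
  R_fibreglass batt = (1/1.94 − 1/2.40)/(4πk) = 0.09880/(4π·0.0405) = 0.1941 K/W
  R_conv,out = 1/(4πr²h) = 1/(4π·2.40²·13.6) = 0.001016 K/W
ΣR = 1.259×10^-4 + 1.076×10^-5 + 0.7411 + 0.1941 + 0.001016 = 0.9364 K/W
Q = ΔT/ΣR = (96 K − 292.3 K)/0.9364 = -209.6 W
From the inner boundary to the polyurethane foam/fibreglass batt interface, ΣR_partial = 0.7412 K/W.
T_interface = T_in − Q·ΣR_partial = 96 K − (-209.6)(0.7412) = 251.4 K

T = 251.4 K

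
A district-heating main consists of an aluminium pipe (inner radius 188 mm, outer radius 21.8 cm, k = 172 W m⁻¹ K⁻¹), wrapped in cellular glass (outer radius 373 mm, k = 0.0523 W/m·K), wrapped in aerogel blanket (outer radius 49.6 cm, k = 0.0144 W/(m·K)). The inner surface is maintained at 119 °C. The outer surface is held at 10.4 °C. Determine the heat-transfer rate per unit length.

Resistance network (inner→outer):
  R'_aluminium = ln(0.218/0.188)/(2πk) = 0.1481/(2π·172) = 1.370×10^-4 m·K/W
  R'_cellular glass = ln(0.373/0.218)/(2πk) = 0.5371/(2π·0.0523) = 1.634 m·K/W
  R'_aerogel blanket = ln(0.496/0.373)/(2πk) = 0.2850/(2π·0.0144) = 3.150 m·K/W
ΣR = 1.370×10^-4 + 1.634 + 3.150 = 4.784 m·K/W
Q' = ΔT/ΣR = (119 °C − 10.4 °C)/4.784 = 22.7 W/m

Q' = 22.7 W/m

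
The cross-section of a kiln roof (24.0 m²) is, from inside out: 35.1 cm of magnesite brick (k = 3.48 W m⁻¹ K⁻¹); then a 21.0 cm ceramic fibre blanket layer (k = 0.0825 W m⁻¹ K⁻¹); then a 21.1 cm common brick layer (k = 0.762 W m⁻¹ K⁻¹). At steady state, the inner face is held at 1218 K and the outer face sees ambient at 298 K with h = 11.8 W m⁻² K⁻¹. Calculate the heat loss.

Treat each layer as a resistance in series:
  R_magnesite brick = L/(kA) = 0.351/(3.48·24.0) = 0.004203 K/W
  R_ceramic fibre blanket = L/(kA) = 0.210/(0.0825·24.0) = 0.1061 K/W
  R_common brick = L/(kA) = 0.211/(0.762·24.0) = 0.01154 K/W
  R_conv,out = 1/(hA) = 1/(11.8·24.0) = 0.003531 K/W
ΣR = 0.004203 + 0.1061 + 0.01154 + 0.003531 = 0.1254 K/W
Q = ΔT/ΣR = (1218 K − 298 K)/0.1254 = 7340 W

Q = 7340 W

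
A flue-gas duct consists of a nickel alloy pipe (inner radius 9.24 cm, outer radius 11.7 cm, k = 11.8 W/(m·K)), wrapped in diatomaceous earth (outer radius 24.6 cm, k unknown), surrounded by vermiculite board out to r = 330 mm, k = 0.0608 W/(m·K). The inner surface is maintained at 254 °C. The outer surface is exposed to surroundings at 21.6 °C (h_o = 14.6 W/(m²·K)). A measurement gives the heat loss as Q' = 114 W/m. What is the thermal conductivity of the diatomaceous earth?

ΣR = ΔT/Q' = |254 − 21.6|/114 = 2.039 m·K/W
Known resistances:
  R'_nickel alloy = ln(0.117/0.0924)/(2πk) = 0.2360/(2π·11.8) = 0.003184 m·K/W
  R'_vermiculite board = ln(0.330/0.246)/(2πk) = 0.2938/(2π·0.0608) = 0.7690 m·K/W
  R'_conv,out = 1/(2πr h) = 1/(2π·0.330·14.6) = 0.03303 m·K/W
R_diatomaceous earth = ΣR − ΣR_known = 2.039 − 0.8052 = 1.234 m·K/W
ln(r₂/r₁)/(2πk) = 1.234 ⇒ k = 0.7432/(2π·1.234) = 0.0959 W/m·K

k = 0.0959 W/m·K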